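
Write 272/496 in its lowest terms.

17/31

272 = 2^4 × 17
496 = 2^4 × 31
gcd(272, 496) = 2^4 = 16.
Divide numerator and denominator by 16: 272/496 = 17/31.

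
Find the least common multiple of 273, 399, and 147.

273 = 3 × 7 × 13
399 = 3 × 7 × 19
147 = 3 × 7^2
LCM(273, 399, 147) = 3 × 7^2 × 13 × 19 = 36309.

36309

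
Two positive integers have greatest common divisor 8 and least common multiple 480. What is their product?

3840

For any two positive integers, gcd × lcm = product = 8 × 480 = 3840.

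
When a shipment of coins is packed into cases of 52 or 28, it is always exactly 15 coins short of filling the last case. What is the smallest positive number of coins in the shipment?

Being 15 short of a full case of size k means N ≡ −15 (mod k), i.e. N + 15 is a multiple of each size.
52 = 2^2 × 13
28 = 2^2 × 7
LCM(52, 28) = 2^2 × 7 × 13 = 364.
Smallest positive N is 364 − 15 = 349.

349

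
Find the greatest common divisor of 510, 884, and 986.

34

510 = 2 × 3 × 5 × 17
884 = 2^2 × 13 × 17
986 = 2 × 17 × 29
gcd(510, 884, 986) = 2 × 17 = 34.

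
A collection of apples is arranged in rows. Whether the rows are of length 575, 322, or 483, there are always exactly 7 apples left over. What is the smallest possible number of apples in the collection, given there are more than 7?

24157

N − 7 must be a common multiple of 575, 322, and 483.
575 = 5^2 × 23
322 = 2 × 7 × 23
483 = 3 × 7 × 23
LCM(575, 322, 483) = 2 × 3 × 5^2 × 7 × 23 = 24150.
Smallest N > 7 is LCM + 7 = 24150 + 7 = 24157.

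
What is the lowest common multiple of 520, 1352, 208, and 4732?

520 = 2^3 × 5 × 13
1352 = 2^3 × 13^2
208 = 2^4 × 13
4732 = 2^2 × 7 × 13^2
LCM(520, 1352, 208, 4732) = 2^4 × 5 × 7 × 13^2 = 94640.

94640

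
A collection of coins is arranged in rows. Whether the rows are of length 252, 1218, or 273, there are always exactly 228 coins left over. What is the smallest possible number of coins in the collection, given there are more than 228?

N − 228 must be a common multiple of 252, 1218, and 273.
252 = 2^2 × 3^2 × 7
1218 = 2 × 3 × 7 × 29
273 = 3 × 7 × 13
LCM(252, 1218, 273) = 2^2 × 3^2 × 7 × 13 × 29 = 95004.
Smallest N > 228 is LCM + 228 = 95004 + 228 = 95232.

95232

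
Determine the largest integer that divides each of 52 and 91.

13

52 = 2^2 × 13
91 = 7 × 13
gcd(52, 91) = 13.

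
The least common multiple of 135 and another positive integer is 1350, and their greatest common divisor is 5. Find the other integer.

50

gcd × lcm = product of the two integers, so the other integer is (5 × 1350) / 135 = 50.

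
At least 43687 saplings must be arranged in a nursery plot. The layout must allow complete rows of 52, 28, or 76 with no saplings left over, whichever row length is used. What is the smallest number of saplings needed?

48412

The number of saplings must be a common multiple of 52, 28, and 76, so a multiple of their LCM.
52 = 2^2 × 13
28 = 2^2 × 7
76 = 2^2 × 19
LCM(52, 28, 76) = 2^2 × 7 × 13 × 19 = 6916.
Smallest multiple of 6916 that is ≥ 43687: ⌈43687/6916⌉ × 6916 = 7 × 6916 = 48412.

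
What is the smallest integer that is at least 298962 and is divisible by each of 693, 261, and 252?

The integer must be a common multiple of 693, 261, and 252, so a multiple of their LCM.
693 = 3^2 × 7 × 11
261 = 3^2 × 29
252 = 2^2 × 3^2 × 7
LCM(693, 261, 252) = 2^2 × 3^2 × 7 × 11 × 29 = 80388.
Smallest multiple of 80388 that is ≥ 298962: ⌈298962/80388⌉ × 80388 = 4 × 80388 = 321552.

321552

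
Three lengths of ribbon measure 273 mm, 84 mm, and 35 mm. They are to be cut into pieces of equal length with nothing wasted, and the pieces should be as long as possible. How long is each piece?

7 mm

The greatest length dividing all of 273, 84, and 35 is their gcd.
273 = 3 × 7 × 13
84 = 2^2 × 3 × 7
35 = 5 × 7
gcd(273, 84, 35) = 7.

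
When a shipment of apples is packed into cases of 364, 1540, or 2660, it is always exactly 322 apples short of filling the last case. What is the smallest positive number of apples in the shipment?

380058

Being 322 short of a full case of size k means N ≡ −322 (mod k), i.e. N + 322 is a multiple of each size.
364 = 2^2 × 7 × 13
1540 = 2^2 × 5 × 7 × 11
2660 = 2^2 × 5 × 7 × 19
LCM(364, 1540, 2660) = 2^2 × 5 × 7 × 11 × 13 × 19 = 380380.
Smallest positive N is 380380 − 322 = 380058.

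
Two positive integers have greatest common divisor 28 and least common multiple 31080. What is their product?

For any two positive integers, gcd × lcm = product = 28 × 31080 = 870240.

870240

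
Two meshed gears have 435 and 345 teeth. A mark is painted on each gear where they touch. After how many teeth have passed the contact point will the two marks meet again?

The first simultaneous occurrence is after LCM of the individual periods.
435 = 3 × 5 × 29
345 = 3 × 5 × 23
LCM(435, 345) = 3 × 5 × 23 × 29 = 10005.

10005 teeth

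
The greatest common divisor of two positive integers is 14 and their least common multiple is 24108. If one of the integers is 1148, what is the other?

294

For two integers, gcd × lcm = product, so the other is (14 × 24108) / 1148 = 337512 / 1148 = 294.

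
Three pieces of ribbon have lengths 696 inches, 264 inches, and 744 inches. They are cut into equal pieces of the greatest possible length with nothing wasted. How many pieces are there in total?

71

Piece length = gcd(696, 264, 744).
696 = 2^3 × 3 × 29
264 = 2^3 × 3 × 11
744 = 2^3 × 3 × 31
gcd(696, 264, 744) = 2^3 × 3 = 24.
Total pieces = 696/24 + 264/24 + 744/24 = 29 + 11 + 31 = 71.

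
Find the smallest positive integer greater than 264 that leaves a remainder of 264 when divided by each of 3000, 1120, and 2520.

252264

N − 264 must be a common multiple of 3000, 1120, and 2520.
3000 = 2^3 × 3 × 5^3
1120 = 2^5 × 5 × 7
2520 = 2^3 × 3^2 × 5 × 7
LCM(3000, 1120, 2520) = 2^5 × 3^2 × 5^3 × 7 = 252000.
Smallest N > 264 is LCM + 264 = 252000 + 264 = 252264.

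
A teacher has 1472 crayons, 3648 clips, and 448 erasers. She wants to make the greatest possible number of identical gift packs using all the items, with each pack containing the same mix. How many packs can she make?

64 packs

The pack count must divide each quantity, so the greatest is gcd(1472, 3648, 448).
1472 = 2^6 × 23
3648 = 2^6 × 3 × 19
448 = 2^6 × 7
gcd(1472, 3648, 448) = 2^6 = 64.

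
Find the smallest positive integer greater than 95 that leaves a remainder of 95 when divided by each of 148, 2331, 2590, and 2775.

N − 95 must be a common multiple of 148, 2331, 2590, and 2775.
148 = 2^2 × 37
2331 = 3^2 × 7 × 37
2590 = 2 × 5 × 7 × 37
2775 = 3 × 5^2 × 37
LCM(148, 2331, 2590, 2775) = 2^2 × 3^2 × 5^2 × 7 × 37 = 233100.
Smallest N > 95 is LCM + 95 = 233100 + 95 = 233195.

233195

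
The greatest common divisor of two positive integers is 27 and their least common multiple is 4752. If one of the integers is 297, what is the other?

432

For two integers, gcd × lcm = product, so the other is (27 × 4752) / 297 = 128304 / 297 = 432.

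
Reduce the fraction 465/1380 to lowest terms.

465 = 3 × 5 × 31
1380 = 2^2 × 3 × 5 × 23
gcd(465, 1380) = 3 × 5 = 15.
Divide numerator and denominator by 15: 465/1380 = 31/92.

31/92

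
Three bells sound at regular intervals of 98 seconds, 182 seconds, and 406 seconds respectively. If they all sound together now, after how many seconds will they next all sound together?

36946 seconds

We need the least common multiple of the intervals.
98 = 2 × 7^2
182 = 2 × 7 × 13
406 = 2 × 7 × 29
LCM(98, 182, 406) = 2 × 7^2 × 13 × 29 = 36946.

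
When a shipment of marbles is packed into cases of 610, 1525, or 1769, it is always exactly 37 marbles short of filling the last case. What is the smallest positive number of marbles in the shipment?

88413

Being 37 short of a full case of size k means N ≡ −37 (mod k), i.e. N + 37 is a multiple of each size.
610 = 2 × 5 × 61
1525 = 5^2 × 61
1769 = 29 × 61
LCM(610, 1525, 1769) = 2 × 5^2 × 29 × 61 = 88450.
Smallest positive N is 88450 − 37 = 88413.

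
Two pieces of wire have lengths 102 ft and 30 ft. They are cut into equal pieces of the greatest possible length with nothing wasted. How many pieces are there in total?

22

Piece length = gcd(102, 30).
102 = 2 × 3 × 17
30 = 2 × 3 × 5
gcd(102, 30) = 2 × 3 = 6.
Total pieces = 102/6 + 30/6 = 17 + 5 = 22.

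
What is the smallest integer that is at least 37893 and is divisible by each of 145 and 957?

38280

The integer must be a common multiple of 145 and 957, so a multiple of their LCM.
145 = 5 × 29
957 = 3 × 11 × 29
LCM(145, 957) = 3 × 5 × 11 × 29 = 4785.
Smallest multiple of 4785 that is ≥ 37893: ⌈37893/4785⌉ × 4785 = 8 × 4785 = 38280.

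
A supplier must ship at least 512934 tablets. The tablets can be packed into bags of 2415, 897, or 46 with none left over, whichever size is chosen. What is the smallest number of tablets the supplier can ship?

565110

The number of tablets must be a common multiple of 2415, 897, and 46, so a multiple of their LCM.
2415 = 3 × 5 × 7 × 23
897 = 3 × 13 × 23
46 = 2 × 23
LCM(2415, 897, 46) = 2 × 3 × 5 × 7 × 13 × 23 = 62790.
Smallest multiple of 62790 that is ≥ 512934: ⌈512934/62790⌉ × 62790 = 9 × 62790 = 565110.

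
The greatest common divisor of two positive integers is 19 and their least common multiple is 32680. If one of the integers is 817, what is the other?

760

For two integers, gcd × lcm = product, so the other is (19 × 32680) / 817 = 620920 / 817 = 760.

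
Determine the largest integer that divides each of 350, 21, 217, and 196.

7

350 = 2 × 5^2 × 7
21 = 3 × 7
217 = 7 × 31
196 = 2^2 × 7^2
gcd(350, 21, 217, 196) = 7.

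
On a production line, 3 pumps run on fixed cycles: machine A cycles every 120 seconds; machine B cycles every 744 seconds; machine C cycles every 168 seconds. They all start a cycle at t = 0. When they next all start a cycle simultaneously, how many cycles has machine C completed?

155 cycles

All finish a whole number of cycles simultaneously at t = LCM of the periods.
120 = 2^3 × 3 × 5
744 = 2^3 × 3 × 31
168 = 2^3 × 3 × 7
LCM(120, 744, 168) = 2^3 × 3 × 5 × 7 × 31 = 26040.
Cycles for period 168: 26040 / 168 = 155.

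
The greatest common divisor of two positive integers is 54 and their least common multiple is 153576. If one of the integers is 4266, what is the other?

1944

For two integers, gcd × lcm = product, so the other is (54 × 153576) / 4266 = 8293104 / 4266 = 1944.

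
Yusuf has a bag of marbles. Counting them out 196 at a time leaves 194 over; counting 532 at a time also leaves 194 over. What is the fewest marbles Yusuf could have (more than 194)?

N − 194 must be a common multiple of 196 and 532.
196 = 2^2 × 7^2
532 = 2^2 × 7 × 19
LCM(196, 532) = 2^2 × 7^2 × 19 = 3724.
Smallest N > 194 is LCM + 194 = 3724 + 194 = 3918.

3918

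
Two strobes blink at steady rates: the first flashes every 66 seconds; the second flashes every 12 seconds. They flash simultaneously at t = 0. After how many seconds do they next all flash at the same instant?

132 seconds

They coincide at every common multiple of the periods; the first is the LCM.
66 = 2 × 3 × 11
12 = 2^2 × 3
LCM(66, 12) = 2^2 × 3 × 11 = 132.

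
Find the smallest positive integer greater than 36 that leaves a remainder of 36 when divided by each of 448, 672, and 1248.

17508

N − 36 must be a common multiple of 448, 672, and 1248.
448 = 2^6 × 7
672 = 2^5 × 3 × 7
1248 = 2^5 × 3 × 13
LCM(448, 672, 1248) = 2^6 × 3 × 7 × 13 = 17472.
Smallest N > 36 is LCM + 36 = 17472 + 36 = 17508.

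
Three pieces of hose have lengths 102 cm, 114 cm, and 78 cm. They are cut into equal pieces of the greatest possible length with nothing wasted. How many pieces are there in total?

Piece length = gcd(102, 114, 78).
102 = 2 × 3 × 17
114 = 2 × 3 × 19
78 = 2 × 3 × 13
gcd(102, 114, 78) = 2 × 3 = 6.
Total pieces = 102/6 + 114/6 + 78/6 = 17 + 19 + 13 = 49.

49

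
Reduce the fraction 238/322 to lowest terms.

17/23

238 = 2 × 7 × 17
322 = 2 × 7 × 23
gcd(238, 322) = 2 × 7 = 14.
Divide numerator and denominator by 14: 238/322 = 17/23.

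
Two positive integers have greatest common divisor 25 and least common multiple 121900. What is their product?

For any two positive integers, gcd × lcm = product = 25 × 121900 = 3047500.

3047500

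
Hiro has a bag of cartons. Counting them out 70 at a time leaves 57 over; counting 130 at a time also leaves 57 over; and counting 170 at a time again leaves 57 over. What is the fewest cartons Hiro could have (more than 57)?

15527

N − 57 must be a common multiple of 70, 130, and 170.
70 = 2 × 5 × 7
130 = 2 × 5 × 13
170 = 2 × 5 × 17
LCM(70, 130, 170) = 2 × 5 × 7 × 13 × 17 = 15470.
Smallest N > 57 is LCM + 57 = 15470 + 57 = 15527.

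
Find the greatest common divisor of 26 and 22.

2

26 = 2 × 13
22 = 2 × 11
gcd(26, 22) = 2.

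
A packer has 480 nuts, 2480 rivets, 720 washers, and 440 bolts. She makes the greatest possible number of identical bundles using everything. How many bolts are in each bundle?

Number of bundles = gcd(480, 2480, 720, 440).
480 = 2^5 × 3 × 5
2480 = 2^4 × 5 × 31
720 = 2^4 × 3^2 × 5
440 = 2^3 × 5 × 11
gcd(480, 2480, 720, 440) = 2^3 × 5 = 40.
bolts per bundle = 440 / 40 = 11.

11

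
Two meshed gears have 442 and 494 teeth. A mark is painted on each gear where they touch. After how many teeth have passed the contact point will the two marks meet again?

We need the least common multiple of the intervals.
442 = 2 × 13 × 17
494 = 2 × 13 × 19
LCM(442, 494) = 2 × 13 × 17 × 19 = 8398.

8398 teeth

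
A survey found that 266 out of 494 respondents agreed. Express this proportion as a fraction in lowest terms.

266 = 2 × 7 × 19
494 = 2 × 13 × 19
gcd(266, 494) = 2 × 19 = 38.
Divide numerator and denominator by 38: 266/494 = 7/13.

7/13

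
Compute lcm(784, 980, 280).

784 = 2^4 × 7^2
980 = 2^2 × 5 × 7^2
280 = 2^3 × 5 × 7
LCM(784, 980, 280) = 2^4 × 5 × 7^2 = 3920.

3920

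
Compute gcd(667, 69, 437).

667 = 23 × 29
69 = 3 × 23
437 = 19 × 23
gcd(667, 69, 437) = 23.

23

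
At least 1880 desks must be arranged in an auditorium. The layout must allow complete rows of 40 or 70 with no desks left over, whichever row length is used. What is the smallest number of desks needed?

1960

The number of desks must be a common multiple of 40 and 70, so a multiple of their LCM.
40 = 2^3 × 5
70 = 2 × 5 × 7
LCM(40, 70) = 2^3 × 5 × 7 = 280.
Smallest multiple of 280 that is ≥ 1880: ⌈1880/280⌉ × 280 = 7 × 280 = 1960.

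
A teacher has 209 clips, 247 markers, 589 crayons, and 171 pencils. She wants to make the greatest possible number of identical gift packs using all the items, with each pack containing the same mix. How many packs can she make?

The pack count must divide each quantity, so the greatest is gcd(209, 247, 589, 171).
209 = 11 × 19
247 = 13 × 19
589 = 19 × 31
171 = 3^2 × 19
gcd(209, 247, 589, 171) = 19.

19 packs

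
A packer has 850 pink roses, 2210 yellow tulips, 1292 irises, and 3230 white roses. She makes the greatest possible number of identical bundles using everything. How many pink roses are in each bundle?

25

Number of bundles = gcd(850, 2210, 1292, 3230).
850 = 2 × 5^2 × 17
2210 = 2 × 5 × 13 × 17
1292 = 2^2 × 17 × 19
3230 = 2 × 5 × 17 × 19
gcd(850, 2210, 1292, 3230) = 2 × 17 = 34.
pink roses per bundle = 850 / 34 = 25.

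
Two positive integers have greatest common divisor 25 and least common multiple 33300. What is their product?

832500

For any two positive integers, gcd × lcm = product = 25 × 33300 = 832500.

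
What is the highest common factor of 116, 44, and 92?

4

116 = 2^2 × 29
44 = 2^2 × 11
92 = 2^2 × 23
gcd(116, 44, 92) = 2^2 = 4.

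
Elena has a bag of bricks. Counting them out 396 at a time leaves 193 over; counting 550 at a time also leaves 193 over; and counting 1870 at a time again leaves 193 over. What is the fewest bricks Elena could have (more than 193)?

N − 193 must be a common multiple of 396, 550, and 1870.
396 = 2^2 × 3^2 × 11
550 = 2 × 5^2 × 11
1870 = 2 × 5 × 11 × 17
LCM(396, 550, 1870) = 2^2 × 3^2 × 5^2 × 11 × 17 = 168300.
Smallest N > 193 is LCM + 193 = 168300 + 193 = 168493.

168493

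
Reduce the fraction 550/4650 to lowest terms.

11/93

550 = 2 × 5^2 × 11
4650 = 2 × 3 × 5^2 × 31
gcd(550, 4650) = 2 × 5^2 = 50.
Divide numerator and denominator by 50: 550/4650 = 11/93.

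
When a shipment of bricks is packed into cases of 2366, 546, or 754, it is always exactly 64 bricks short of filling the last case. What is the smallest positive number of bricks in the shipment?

Being 64 short of a full case of size k means N ≡ −64 (mod k), i.e. N + 64 is a multiple of each size.
2366 = 2 × 7 × 13^2
546 = 2 × 3 × 7 × 13
754 = 2 × 13 × 29
LCM(2366, 546, 754) = 2 × 3 × 7 × 13^2 × 29 = 205842.
Smallest positive N is 205842 − 64 = 205778.

205778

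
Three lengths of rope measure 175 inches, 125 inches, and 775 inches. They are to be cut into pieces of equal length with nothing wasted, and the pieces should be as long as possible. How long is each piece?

The greatest length dividing all of 175, 125, and 775 is their gcd.
175 = 5^2 × 7
125 = 5^3
775 = 5^2 × 31
gcd(175, 125, 775) = 5^2 = 25.

25 inches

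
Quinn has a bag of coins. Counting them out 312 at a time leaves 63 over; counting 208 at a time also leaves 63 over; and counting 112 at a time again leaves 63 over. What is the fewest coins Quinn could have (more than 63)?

4431

N − 63 must be a common multiple of 312, 208, and 112.
312 = 2^3 × 3 × 13
208 = 2^4 × 13
112 = 2^4 × 7
LCM(312, 208, 112) = 2^4 × 3 × 7 × 13 = 4368.
Smallest N > 63 is LCM + 63 = 4368 + 63 = 4431.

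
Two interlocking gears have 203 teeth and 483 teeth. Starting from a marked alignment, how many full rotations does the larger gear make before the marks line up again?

All finish a whole number of cycles simultaneously at t = LCM of the periods.
203 = 7 × 29
483 = 3 × 7 × 23
LCM(203, 483) = 3 × 7 × 23 × 29 = 14007.
Rotations for period 483: 14007 / 483 = 29.

29 rotations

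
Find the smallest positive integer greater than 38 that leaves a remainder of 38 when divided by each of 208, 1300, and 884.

88438

N − 38 must be a common multiple of 208, 1300, and 884.
208 = 2^4 × 13
1300 = 2^2 × 5^2 × 13
884 = 2^2 × 13 × 17
LCM(208, 1300, 884) = 2^4 × 5^2 × 13 × 17 = 88400.
Smallest N > 38 is LCM + 38 = 88400 + 38 = 88438.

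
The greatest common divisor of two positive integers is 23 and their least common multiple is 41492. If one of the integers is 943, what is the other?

1012

For two integers, gcd × lcm = product, so the other is (23 × 41492) / 943 = 954316 / 943 = 1012.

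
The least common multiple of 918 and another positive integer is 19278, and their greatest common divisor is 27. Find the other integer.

567

gcd × lcm = product of the two integers, so the other integer is (27 × 19278) / 918 = 567.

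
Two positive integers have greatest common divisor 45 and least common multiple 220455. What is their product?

For any two positive integers, gcd × lcm = product = 45 × 220455 = 9920475.

9920475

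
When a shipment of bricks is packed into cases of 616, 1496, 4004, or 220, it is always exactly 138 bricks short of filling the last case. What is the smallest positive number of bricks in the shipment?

Being 138 short of a full case of size k means N ≡ −138 (mod k), i.e. N + 138 is a multiple of each size.
616 = 2^3 × 7 × 11
1496 = 2^3 × 11 × 17
4004 = 2^2 × 7 × 11 × 13
220 = 2^2 × 5 × 11
LCM(616, 1496, 4004, 220) = 2^3 × 5 × 7 × 11 × 13 × 17 = 680680.
Smallest positive N is 680680 − 138 = 680542.

680542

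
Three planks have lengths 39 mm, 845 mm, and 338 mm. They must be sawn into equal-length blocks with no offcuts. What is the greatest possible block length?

This is the greatest common divisor of 39, 845, and 338.
39 = 3 × 13
845 = 5 × 13^2
338 = 2 × 13^2
gcd(39, 845, 338) = 13.

13 mm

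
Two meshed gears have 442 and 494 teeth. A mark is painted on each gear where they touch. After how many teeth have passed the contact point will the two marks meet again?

The first simultaneous occurrence is after LCM of the individual periods.
442 = 2 × 13 × 17
494 = 2 × 13 × 19
LCM(442, 494) = 2 × 13 × 17 × 19 = 8398.

8398 teeth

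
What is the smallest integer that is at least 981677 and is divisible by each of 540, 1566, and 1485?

1033560

The integer must be a common multiple of 540, 1566, and 1485, so a multiple of their LCM.
540 = 2^2 × 3^3 × 5
1566 = 2 × 3^3 × 29
1485 = 3^3 × 5 × 11
LCM(540, 1566, 1485) = 2^2 × 3^3 × 5 × 11 × 29 = 172260.
Smallest multiple of 172260 that is ≥ 981677: ⌈981677/172260⌉ × 172260 = 6 × 172260 = 1033560.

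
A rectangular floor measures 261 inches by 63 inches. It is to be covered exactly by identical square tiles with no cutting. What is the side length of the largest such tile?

9 inches

The tile side must divide both 261 and 63, so the largest is their gcd.
261 = 3^2 × 29
63 = 3^2 × 7
gcd(261, 63) = 3^2 = 9.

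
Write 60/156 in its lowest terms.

5/13

60 = 2^2 × 3 × 5
156 = 2^2 × 3 × 13
gcd(60, 156) = 2^2 × 3 = 12.
Divide numerator and denominator by 12: 60/156 = 5/13.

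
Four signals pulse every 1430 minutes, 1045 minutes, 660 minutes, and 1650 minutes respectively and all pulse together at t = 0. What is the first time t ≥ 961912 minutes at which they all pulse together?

Joint pulses occur at multiples of LCM(1430, 1045, 660, 1650).
1430 = 2 × 5 × 11 × 13
1045 = 5 × 11 × 19
660 = 2^2 × 3 × 5 × 11
1650 = 2 × 3 × 5^2 × 11
LCM(1430, 1045, 660, 1650) = 2^2 × 3 × 5^2 × 11 × 13 × 19 = 815100.
Smallest multiple of 815100 that is ≥ 961912: ⌈961912/815100⌉ × 815100 = 2 × 815100 = 1630200.

1630200 minutes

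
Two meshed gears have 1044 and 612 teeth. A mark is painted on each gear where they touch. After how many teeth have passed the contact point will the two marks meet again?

17748 teeth

The first simultaneous occurrence is after LCM of the individual periods.
1044 = 2^2 × 3^2 × 29
612 = 2^2 × 3^2 × 17
LCM(1044, 612) = 2^2 × 3^2 × 17 × 29 = 17748.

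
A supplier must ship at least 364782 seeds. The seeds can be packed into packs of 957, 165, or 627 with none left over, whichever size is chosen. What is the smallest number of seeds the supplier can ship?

The number of seeds must be a common multiple of 957, 165, and 627, so a multiple of their LCM.
957 = 3 × 11 × 29
165 = 3 × 5 × 11
627 = 3 × 11 × 19
LCM(957, 165, 627) = 3 × 5 × 11 × 19 × 29 = 90915.
Smallest multiple of 90915 that is ≥ 364782: ⌈364782/90915⌉ × 90915 = 5 × 90915 = 454575.

454575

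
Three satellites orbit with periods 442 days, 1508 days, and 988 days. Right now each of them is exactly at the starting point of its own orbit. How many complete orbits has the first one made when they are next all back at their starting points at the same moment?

1102 orbits

The first common completion time is the LCM of the periods.
442 = 2 × 13 × 17
1508 = 2^2 × 13 × 29
988 = 2^2 × 13 × 19
LCM(442, 1508, 988) = 2^2 × 13 × 17 × 19 × 29 = 487084.
Orbits for period 442: 487084 / 442 = 1102.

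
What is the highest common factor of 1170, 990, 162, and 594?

1170 = 2 × 3^2 × 5 × 13
990 = 2 × 3^2 × 5 × 11
162 = 2 × 3^4
594 = 2 × 3^3 × 11
gcd(1170, 990, 162, 594) = 2 × 3^2 = 18.

18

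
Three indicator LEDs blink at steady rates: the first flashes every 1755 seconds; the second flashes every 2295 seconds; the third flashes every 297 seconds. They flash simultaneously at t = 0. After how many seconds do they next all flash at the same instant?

328185 seconds

The first simultaneous occurrence is after LCM of the individual periods.
1755 = 3^3 × 5 × 13
2295 = 3^3 × 5 × 17
297 = 3^3 × 11
LCM(1755, 2295, 297) = 3^3 × 5 × 11 × 13 × 17 = 328185.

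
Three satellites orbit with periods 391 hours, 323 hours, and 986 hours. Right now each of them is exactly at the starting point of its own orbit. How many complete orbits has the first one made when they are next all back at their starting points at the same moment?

1102 orbits

They are all back at their starting positions together after one LCM of the periods.
391 = 17 × 23
323 = 17 × 19
986 = 2 × 17 × 29
LCM(391, 323, 986) = 2 × 17 × 19 × 23 × 29 = 430882.
Orbits for period 391: 430882 / 391 = 1102.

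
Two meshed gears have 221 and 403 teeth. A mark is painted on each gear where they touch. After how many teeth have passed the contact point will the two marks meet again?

We need the least common multiple of the intervals.
221 = 13 × 17
403 = 13 × 31
LCM(221, 403) = 13 × 17 × 31 = 6851.

6851 teeth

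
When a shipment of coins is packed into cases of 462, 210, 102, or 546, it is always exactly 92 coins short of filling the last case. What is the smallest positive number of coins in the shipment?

510418

Being 92 short of a full case of size k means N ≡ −92 (mod k), i.e. N + 92 is a multiple of each size.
462 = 2 × 3 × 7 × 11
210 = 2 × 3 × 5 × 7
102 = 2 × 3 × 17
546 = 2 × 3 × 7 × 13
LCM(462, 210, 102, 546) = 2 × 3 × 5 × 7 × 11 × 13 × 17 = 510510.
Smallest positive N is 510510 − 92 = 510418.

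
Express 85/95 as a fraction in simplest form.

85 = 5 × 17
95 = 5 × 19
gcd(85, 95) = 5.
Divide numerator and denominator by 5: 85/95 = 17/19.

17/19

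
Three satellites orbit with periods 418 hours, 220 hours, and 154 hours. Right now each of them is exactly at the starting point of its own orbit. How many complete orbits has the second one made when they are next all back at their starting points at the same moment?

They are all back at their starting positions together after one LCM of the periods.
418 = 2 × 11 × 19
220 = 2^2 × 5 × 11
154 = 2 × 7 × 11
LCM(418, 220, 154) = 2^2 × 5 × 7 × 11 × 19 = 29260.
Orbits for period 220: 29260 / 220 = 133.

133 orbits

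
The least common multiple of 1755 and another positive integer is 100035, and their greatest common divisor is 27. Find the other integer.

gcd × lcm = product of the two integers, so the other integer is (27 × 100035) / 1755 = 1539.

1539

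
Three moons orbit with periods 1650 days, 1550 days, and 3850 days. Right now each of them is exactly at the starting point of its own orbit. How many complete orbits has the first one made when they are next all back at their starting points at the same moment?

They are all back at their starting positions together after one LCM of the periods.
1650 = 2 × 3 × 5^2 × 11
1550 = 2 × 5^2 × 31
3850 = 2 × 5^2 × 7 × 11
LCM(1650, 1550, 3850) = 2 × 3 × 5^2 × 7 × 11 × 31 = 358050.
Orbits for period 1650: 358050 / 1650 = 217.

217 orbits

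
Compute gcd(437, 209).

19

437 = 19 × 23
209 = 11 × 19
gcd(437, 209) = 19.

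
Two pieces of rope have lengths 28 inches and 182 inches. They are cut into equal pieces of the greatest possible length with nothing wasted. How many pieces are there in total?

Piece length = gcd(28, 182).
28 = 2^2 × 7
182 = 2 × 7 × 13
gcd(28, 182) = 2 × 7 = 14.
Total pieces = 28/14 + 182/14 = 2 + 13 = 15.

15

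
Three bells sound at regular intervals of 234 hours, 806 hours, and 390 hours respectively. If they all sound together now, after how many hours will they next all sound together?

We need the least common multiple of the intervals.
234 = 2 × 3^2 × 13
806 = 2 × 13 × 31
390 = 2 × 3 × 5 × 13
LCM(234, 806, 390) = 2 × 3^2 × 5 × 13 × 31 = 36270.

36270 hours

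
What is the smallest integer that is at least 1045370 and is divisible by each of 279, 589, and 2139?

1097307

The integer must be a common multiple of 279, 589, and 2139, so a multiple of their LCM.
279 = 3^2 × 31
589 = 19 × 31
2139 = 3 × 23 × 31
LCM(279, 589, 2139) = 3^2 × 19 × 23 × 31 = 121923.
Smallest multiple of 121923 that is ≥ 1045370: ⌈1045370/121923⌉ × 121923 = 9 × 121923 = 1097307.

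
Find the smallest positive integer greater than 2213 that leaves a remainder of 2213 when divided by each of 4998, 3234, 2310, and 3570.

N − 2213 must be a common multiple of 4998, 3234, 2310, and 3570.
4998 = 2 × 3 × 7^2 × 17
3234 = 2 × 3 × 7^2 × 11
2310 = 2 × 3 × 5 × 7 × 11
3570 = 2 × 3 × 5 × 7 × 17
LCM(4998, 3234, 2310, 3570) = 2 × 3 × 5 × 7^2 × 11 × 17 = 274890.
Smallest N > 2213 is LCM + 2213 = 274890 + 2213 = 277103.

277103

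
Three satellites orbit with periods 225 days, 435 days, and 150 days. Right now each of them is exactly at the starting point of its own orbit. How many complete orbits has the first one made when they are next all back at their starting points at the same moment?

They are all back at their starting positions together after one LCM of the periods.
225 = 3^2 × 5^2
435 = 3 × 5 × 29
150 = 2 × 3 × 5^2
LCM(225, 435, 150) = 2 × 3^2 × 5^2 × 29 = 13050.
Orbits for period 225: 13050 / 225 = 58.

58 orbits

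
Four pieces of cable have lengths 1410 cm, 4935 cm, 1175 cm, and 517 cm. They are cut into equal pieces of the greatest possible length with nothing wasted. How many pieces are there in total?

Piece length = gcd(1410, 4935, 1175, 517).
1410 = 2 × 3 × 5 × 47
4935 = 3 × 5 × 7 × 47
1175 = 5^2 × 47
517 = 11 × 47
gcd(1410, 4935, 1175, 517) = 47.
Total pieces = 1410/47 + 4935/47 + 1175/47 + 517/47 = 30 + 105 + 25 + 11 = 171.

171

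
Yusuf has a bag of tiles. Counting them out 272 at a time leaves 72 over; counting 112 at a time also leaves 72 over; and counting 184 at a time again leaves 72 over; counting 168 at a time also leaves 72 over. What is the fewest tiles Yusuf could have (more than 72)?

N − 72 must be a common multiple of 272, 112, 184, and 168.
272 = 2^4 × 17
112 = 2^4 × 7
184 = 2^3 × 23
168 = 2^3 × 3 × 7
LCM(272, 112, 184, 168) = 2^4 × 3 × 7 × 17 × 23 = 131376.
Smallest N > 72 is LCM + 72 = 131376 + 72 = 131448.

131448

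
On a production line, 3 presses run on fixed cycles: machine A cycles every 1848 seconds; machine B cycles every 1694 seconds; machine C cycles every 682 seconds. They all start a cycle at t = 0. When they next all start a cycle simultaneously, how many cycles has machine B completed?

372 cycles

They are all back at their starting positions together after one LCM of the periods.
1848 = 2^3 × 3 × 7 × 11
1694 = 2 × 7 × 11^2
682 = 2 × 11 × 31
LCM(1848, 1694, 682) = 2^3 × 3 × 7 × 11^2 × 31 = 630168.
Cycles for period 1694: 630168 / 1694 = 372.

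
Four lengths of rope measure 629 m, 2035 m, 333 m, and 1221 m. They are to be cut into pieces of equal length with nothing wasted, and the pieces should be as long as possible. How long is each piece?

The greatest length dividing all of 629, 2035, 333, and 1221 is their gcd.
629 = 17 × 37
2035 = 5 × 11 × 37
333 = 3^2 × 37
1221 = 3 × 11 × 37
gcd(629, 2035, 333, 1221) = 37.

37 m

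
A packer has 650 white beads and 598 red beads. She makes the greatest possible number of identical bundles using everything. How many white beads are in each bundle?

25

Number of bundles = gcd(650, 598).
650 = 2 × 5^2 × 13
598 = 2 × 13 × 23
gcd(650, 598) = 2 × 13 = 26.
white beads per bundle = 650 / 26 = 25.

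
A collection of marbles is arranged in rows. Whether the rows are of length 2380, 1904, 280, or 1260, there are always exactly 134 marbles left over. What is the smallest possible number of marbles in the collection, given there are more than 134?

N − 134 must be a common multiple of 2380, 1904, 280, and 1260.
2380 = 2^2 × 5 × 7 × 17
1904 = 2^4 × 7 × 17
280 = 2^3 × 5 × 7
1260 = 2^2 × 3^2 × 5 × 7
LCM(2380, 1904, 280, 1260) = 2^4 × 3^2 × 5 × 7 × 17 = 85680.
Smallest N > 134 is LCM + 134 = 85680 + 134 = 85814.

85814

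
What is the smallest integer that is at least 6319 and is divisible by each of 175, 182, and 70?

9100

The integer must be a common multiple of 175, 182, and 70, so a multiple of their LCM.
175 = 5^2 × 7
182 = 2 × 7 × 13
70 = 2 × 5 × 7
LCM(175, 182, 70) = 2 × 5^2 × 7 × 13 = 4550.
Smallest multiple of 4550 that is ≥ 6319: ⌈6319/4550⌉ × 4550 = 2 × 4550 = 9100.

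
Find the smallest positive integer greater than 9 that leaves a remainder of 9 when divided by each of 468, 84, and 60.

N − 9 must be a common multiple of 468, 84, and 60.
468 = 2^2 × 3^2 × 13
84 = 2^2 × 3 × 7
60 = 2^2 × 3 × 5
LCM(468, 84, 60) = 2^2 × 3^2 × 5 × 7 × 13 = 16380.
Smallest N > 9 is LCM + 9 = 16380 + 9 = 16389.

16389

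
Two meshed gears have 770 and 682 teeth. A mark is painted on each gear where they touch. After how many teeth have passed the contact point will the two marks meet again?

They coincide at every common multiple of the periods; the first is the LCM.
770 = 2 × 5 × 7 × 11
682 = 2 × 11 × 31
LCM(770, 682) = 2 × 5 × 7 × 11 × 31 = 23870.

23870 teeth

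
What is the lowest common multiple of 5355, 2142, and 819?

5355 = 3^2 × 5 × 7 × 17
2142 = 2 × 3^2 × 7 × 17
819 = 3^2 × 7 × 13
LCM(5355, 2142, 819) = 2 × 3^2 × 5 × 7 × 13 × 17 = 139230.

139230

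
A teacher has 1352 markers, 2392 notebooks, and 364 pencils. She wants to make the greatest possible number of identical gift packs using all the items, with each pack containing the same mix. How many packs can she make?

The pack count must divide each quantity, so the greatest is gcd(1352, 2392, 364).
1352 = 2^3 × 13^2
2392 = 2^3 × 13 × 23
364 = 2^2 × 7 × 13
gcd(1352, 2392, 364) = 2^2 × 13 = 52.

52 packs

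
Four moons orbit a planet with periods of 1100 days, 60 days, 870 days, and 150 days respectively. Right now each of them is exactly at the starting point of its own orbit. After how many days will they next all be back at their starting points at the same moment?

They coincide at every common multiple of the periods; the first is the LCM.
1100 = 2^2 × 5^2 × 11
60 = 2^2 × 3 × 5
870 = 2 × 3 × 5 × 29
150 = 2 × 3 × 5^2
LCM(1100, 60, 870, 150) = 2^2 × 3 × 5^2 × 11 × 29 = 95700.

95700 days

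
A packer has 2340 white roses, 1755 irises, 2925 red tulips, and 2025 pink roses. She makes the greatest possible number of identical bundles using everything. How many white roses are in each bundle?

52

Number of bundles = gcd(2340, 1755, 2925, 2025).
2340 = 2^2 × 3^2 × 5 × 13
1755 = 3^3 × 5 × 13
2925 = 3^2 × 5^2 × 13
2025 = 3^4 × 5^2
gcd(2340, 1755, 2925, 2025) = 3^2 × 5 = 45.
white roses per bundle = 2340 / 45 = 52.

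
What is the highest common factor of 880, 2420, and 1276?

44

880 = 2^4 × 5 × 11
2420 = 2^2 × 5 × 11^2
1276 = 2^2 × 11 × 29
gcd(880, 2420, 1276) = 2^2 × 11 = 44.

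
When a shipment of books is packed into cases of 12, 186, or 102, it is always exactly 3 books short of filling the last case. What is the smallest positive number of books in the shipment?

6321

Being 3 short of a full case of size k means N ≡ −3 (mod k), i.e. N + 3 is a multiple of each size.
12 = 2^2 × 3
186 = 2 × 3 × 31
102 = 2 × 3 × 17
LCM(12, 186, 102) = 2^2 × 3 × 17 × 31 = 6324.
Smallest positive N is 6324 − 3 = 6321.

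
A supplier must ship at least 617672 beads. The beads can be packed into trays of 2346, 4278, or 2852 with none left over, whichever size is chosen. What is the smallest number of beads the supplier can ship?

The number of beads must be a common multiple of 2346, 4278, and 2852, so a multiple of their LCM.
2346 = 2 × 3 × 17 × 23
4278 = 2 × 3 × 23 × 31
2852 = 2^2 × 23 × 31
LCM(2346, 4278, 2852) = 2^2 × 3 × 17 × 23 × 31 = 145452.
Smallest multiple of 145452 that is ≥ 617672: ⌈617672/145452⌉ × 145452 = 5 × 145452 = 727260.

727260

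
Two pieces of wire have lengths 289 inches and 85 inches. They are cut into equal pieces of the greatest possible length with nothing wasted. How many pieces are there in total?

Piece length = gcd(289, 85).
289 = 17^2
85 = 5 × 17
gcd(289, 85) = 17.
Total pieces = 289/17 + 85/17 = 17 + 5 = 22.

22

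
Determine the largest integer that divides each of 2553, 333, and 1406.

37

2553 = 3 × 23 × 37
333 = 3^2 × 37
1406 = 2 × 19 × 37
gcd(2553, 333, 1406) = 37.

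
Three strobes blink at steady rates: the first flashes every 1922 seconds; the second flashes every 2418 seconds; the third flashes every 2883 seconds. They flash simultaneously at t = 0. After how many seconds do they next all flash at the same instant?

They coincide at every common multiple of the periods; the first is the LCM.
1922 = 2 × 31^2
2418 = 2 × 3 × 13 × 31
2883 = 3 × 31^2
LCM(1922, 2418, 2883) = 2 × 3 × 13 × 31^2 = 74958.

74958 seconds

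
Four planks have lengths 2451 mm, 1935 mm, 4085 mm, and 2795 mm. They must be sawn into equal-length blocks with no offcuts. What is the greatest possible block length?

This is the greatest common divisor of 2451, 1935, 4085, and 2795.
2451 = 3 × 19 × 43
1935 = 3^2 × 5 × 43
4085 = 5 × 19 × 43
2795 = 5 × 13 × 43
gcd(2451, 1935, 4085, 2795) = 43.

43 mm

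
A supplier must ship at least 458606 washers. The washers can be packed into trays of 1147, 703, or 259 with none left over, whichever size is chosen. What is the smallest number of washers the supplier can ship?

610204

The number of washers must be a common multiple of 1147, 703, and 259, so a multiple of their LCM.
1147 = 31 × 37
703 = 19 × 37
259 = 7 × 37
LCM(1147, 703, 259) = 7 × 19 × 31 × 37 = 152551.
Smallest multiple of 152551 that is ≥ 458606: ⌈458606/152551⌉ × 152551 = 4 × 152551 = 610204.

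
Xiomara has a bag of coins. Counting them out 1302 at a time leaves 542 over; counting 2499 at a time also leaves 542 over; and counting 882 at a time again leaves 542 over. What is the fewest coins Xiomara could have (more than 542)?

N − 542 must be a common multiple of 1302, 2499, and 882.
1302 = 2 × 3 × 7 × 31
2499 = 3 × 7^2 × 17
882 = 2 × 3^2 × 7^2
LCM(1302, 2499, 882) = 2 × 3^2 × 7^2 × 17 × 31 = 464814.
Smallest N > 542 is LCM + 542 = 464814 + 542 = 465356.

465356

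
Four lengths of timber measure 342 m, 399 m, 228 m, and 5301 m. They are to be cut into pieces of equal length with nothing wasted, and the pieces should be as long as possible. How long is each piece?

Each piece length must divide every original length, so the longest possible is gcd(342, 399, 228, 5301).
342 = 2 × 3^2 × 19
399 = 3 × 7 × 19
228 = 2^2 × 3 × 19
5301 = 3^2 × 19 × 31
gcd(342, 399, 228, 5301) = 3 × 19 = 57.

57 m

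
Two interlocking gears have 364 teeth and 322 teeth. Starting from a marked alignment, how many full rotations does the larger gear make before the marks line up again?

23 rotations

They are all back at their starting positions together after one LCM of the periods.
364 = 2^2 × 7 × 13
322 = 2 × 7 × 23
LCM(364, 322) = 2^2 × 7 × 13 × 23 = 8372.
Rotations for period 364: 8372 / 364 = 23.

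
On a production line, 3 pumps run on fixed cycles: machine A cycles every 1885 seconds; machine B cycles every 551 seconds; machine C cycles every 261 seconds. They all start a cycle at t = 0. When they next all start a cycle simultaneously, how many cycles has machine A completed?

The first common completion time is the LCM of the periods.
1885 = 5 × 13 × 29
551 = 19 × 29
261 = 3^2 × 29
LCM(1885, 551, 261) = 3^2 × 5 × 13 × 19 × 29 = 322335.
Cycles for period 1885: 322335 / 1885 = 171.

171 cycles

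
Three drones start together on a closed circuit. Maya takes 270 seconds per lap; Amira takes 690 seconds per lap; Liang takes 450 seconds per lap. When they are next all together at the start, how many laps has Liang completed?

The first common completion time is the LCM of the periods.
270 = 2 × 3^3 × 5
690 = 2 × 3 × 5 × 23
450 = 2 × 3^2 × 5^2
LCM(270, 690, 450) = 2 × 3^3 × 5^2 × 23 = 31050.
Laps for period 450: 31050 / 450 = 69.

69 laps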